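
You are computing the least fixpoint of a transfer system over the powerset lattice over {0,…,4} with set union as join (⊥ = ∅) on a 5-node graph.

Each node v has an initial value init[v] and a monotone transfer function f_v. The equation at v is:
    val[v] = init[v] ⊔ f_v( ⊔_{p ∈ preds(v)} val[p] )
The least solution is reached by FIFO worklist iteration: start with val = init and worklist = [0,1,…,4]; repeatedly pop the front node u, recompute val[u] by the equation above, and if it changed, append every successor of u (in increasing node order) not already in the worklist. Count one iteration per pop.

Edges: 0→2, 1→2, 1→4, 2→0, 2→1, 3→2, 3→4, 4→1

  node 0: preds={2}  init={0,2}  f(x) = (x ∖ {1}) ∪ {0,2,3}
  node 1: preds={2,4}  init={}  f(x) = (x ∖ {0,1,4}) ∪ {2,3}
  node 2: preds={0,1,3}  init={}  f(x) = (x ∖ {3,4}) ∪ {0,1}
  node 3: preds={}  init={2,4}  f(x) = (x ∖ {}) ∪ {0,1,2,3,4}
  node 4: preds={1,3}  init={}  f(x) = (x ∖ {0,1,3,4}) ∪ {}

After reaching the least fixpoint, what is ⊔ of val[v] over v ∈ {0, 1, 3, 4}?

Iteration log — 8 steps:
  step 1. node 0  ⊔preds={}  new={0,2,3}  old={0,2}  +wl: 
  step 2. node 1  ⊔preds={}  new={2,3}  old={}  +wl: 
  step 3. node 2  ⊔preds={0,2,3,4}  new={0,1,2}  old={}  +wl: 0,1
  step 4. node 3  ⊔preds={}  new={0,1,2,3,4}  old={2,4}  +wl: 2
  step 5. node 4  ⊔preds={0,1,2,3,4}  new={2}  old={}  +wl: 
  step 6. node 0  ⊔preds={0,1,2}  new={0,2,3}  stable
  step 7. node 1  ⊔preds={0,1,2}  new={2,3}  stable
  step 8. node 2  ⊔preds={0,1,2,3,4}  new={0,1,2}  stable

Least fixpoint reached:
  node 0: {0,2,3}
  node 1: {2,3}
  node 2: {0,1,2}
  node 3: {0,1,2,3,4}
  node 4: {2}

{0,1,2,3,4}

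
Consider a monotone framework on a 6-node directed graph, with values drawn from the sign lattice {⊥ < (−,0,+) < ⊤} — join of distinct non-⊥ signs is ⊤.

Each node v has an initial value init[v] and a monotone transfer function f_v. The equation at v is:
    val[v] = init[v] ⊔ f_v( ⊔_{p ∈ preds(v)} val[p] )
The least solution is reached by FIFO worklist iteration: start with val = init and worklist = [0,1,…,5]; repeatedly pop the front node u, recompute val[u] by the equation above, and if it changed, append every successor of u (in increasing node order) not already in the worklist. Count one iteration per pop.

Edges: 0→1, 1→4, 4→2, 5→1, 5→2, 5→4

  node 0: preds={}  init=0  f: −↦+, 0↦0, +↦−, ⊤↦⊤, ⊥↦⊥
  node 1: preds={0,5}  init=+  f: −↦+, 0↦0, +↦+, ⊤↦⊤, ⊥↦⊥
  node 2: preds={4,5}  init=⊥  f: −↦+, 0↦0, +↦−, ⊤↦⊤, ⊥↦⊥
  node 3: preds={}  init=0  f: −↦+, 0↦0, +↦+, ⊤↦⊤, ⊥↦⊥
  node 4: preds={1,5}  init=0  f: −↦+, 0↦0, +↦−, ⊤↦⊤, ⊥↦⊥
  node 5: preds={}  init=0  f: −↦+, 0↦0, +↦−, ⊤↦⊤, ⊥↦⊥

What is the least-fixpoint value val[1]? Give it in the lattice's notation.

Worklist (7 pops):
  #1 pop 0: in=⊥ → 0 (no change)
  #2 pop 1: in=0 → ⊤ (was +); enqueue []
  #3 pop 2: in=0 → 0 (was ⊥); enqueue []
  #4 pop 3: in=⊥ → 0 (no change)
  #5 pop 4: in=⊤ → ⊤ (was 0); enqueue [2]
  #6 pop 5: in=⊥ → 0 (no change)
  #7 pop 2: in=⊤ → ⊤ (was 0); enqueue []

Fixpoint:
  val[0] = 0
  val[1] = ⊤
  val[2] = ⊤
  val[3] = 0
  val[4] = ⊤
  val[5] = 0

⊤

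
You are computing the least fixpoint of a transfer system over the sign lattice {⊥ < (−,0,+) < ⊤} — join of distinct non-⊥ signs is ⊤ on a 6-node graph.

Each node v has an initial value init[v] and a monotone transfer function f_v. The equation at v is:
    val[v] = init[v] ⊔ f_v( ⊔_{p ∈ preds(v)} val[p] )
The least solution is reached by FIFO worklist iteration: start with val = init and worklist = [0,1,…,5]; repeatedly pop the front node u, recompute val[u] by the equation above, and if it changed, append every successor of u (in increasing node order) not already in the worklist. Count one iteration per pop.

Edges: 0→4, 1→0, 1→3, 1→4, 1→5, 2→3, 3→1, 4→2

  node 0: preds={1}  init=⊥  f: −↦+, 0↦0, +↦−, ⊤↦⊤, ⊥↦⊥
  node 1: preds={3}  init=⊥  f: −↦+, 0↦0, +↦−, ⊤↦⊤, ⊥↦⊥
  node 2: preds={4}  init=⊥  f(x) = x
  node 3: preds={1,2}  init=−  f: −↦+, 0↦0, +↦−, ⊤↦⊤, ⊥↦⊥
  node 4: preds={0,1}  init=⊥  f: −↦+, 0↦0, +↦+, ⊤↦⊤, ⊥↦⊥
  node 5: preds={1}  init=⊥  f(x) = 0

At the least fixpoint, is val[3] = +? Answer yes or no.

no

Trace (17 dequeues):
  [1] u=0 | in ⊥ | out ⊥ | ==
  [2] u=1 | in − | out + | prev ⊥ | push {0}
  [3] u=2 | in ⊥ | out ⊥ | ==
  [4] u=3 | in + | out − | ==
  [5] u=4 | in + | out + | prev ⊥ | push {2}
  [6] u=5 | in + | out 0 | prev ⊥ | push {}
  [7] u=0 | in + | out − | prev ⊥ | push {4}
  [8] u=2 | in + | out + | prev ⊥ | push {3}
  [9] u=4 | in ⊤ | out ⊤ | prev + | push {2}
  [10] u=3 | in + | out − | ==
  [11] u=2 | in ⊤ | out ⊤ | prev + | push {3}
  [12] u=3 | in ⊤ | out ⊤ | prev − | push {1}
  [13] u=1 | in ⊤ | out ⊤ | prev + | push {0,3,4,5}
  [14] u=0 | in ⊤ | out ⊤ | prev − | push {}
  [15] u=3 | in ⊤ | out ⊤ | ==
  [16] u=4 | in ⊤ | out ⊤ | ==
  [17] u=5 | in ⊤ | out 0 | ==

Converged values:
  [0] ⊤
  [1] ⊤
  [2] ⊤
  [3] ⊤
  [4] ⊤
  [5] 0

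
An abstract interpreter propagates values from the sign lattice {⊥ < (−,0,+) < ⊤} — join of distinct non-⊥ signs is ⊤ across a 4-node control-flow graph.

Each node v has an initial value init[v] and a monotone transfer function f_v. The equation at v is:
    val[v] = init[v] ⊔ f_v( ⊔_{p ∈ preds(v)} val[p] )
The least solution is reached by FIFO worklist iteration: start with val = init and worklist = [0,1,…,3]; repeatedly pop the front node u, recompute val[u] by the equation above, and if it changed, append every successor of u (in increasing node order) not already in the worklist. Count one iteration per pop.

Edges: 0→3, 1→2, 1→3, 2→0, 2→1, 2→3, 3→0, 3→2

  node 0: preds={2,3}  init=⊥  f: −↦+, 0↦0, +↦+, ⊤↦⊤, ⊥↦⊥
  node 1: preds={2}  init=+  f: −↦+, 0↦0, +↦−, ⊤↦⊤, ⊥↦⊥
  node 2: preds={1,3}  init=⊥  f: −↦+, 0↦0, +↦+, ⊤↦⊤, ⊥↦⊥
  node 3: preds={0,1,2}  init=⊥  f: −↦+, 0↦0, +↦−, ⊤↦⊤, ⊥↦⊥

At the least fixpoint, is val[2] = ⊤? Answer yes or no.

yes

Iteration log — 11 steps:
  step 1. node 0  ⊔preds=⊥  new=⊥  stable
  step 2. node 1  ⊔preds=⊥  new=+  stable
  step 3. node 2  ⊔preds=+  new=+  old=⊥  +wl: 0,1
  step 4. node 3  ⊔preds=+  new=−  old=⊥  +wl: 2
  step 5. node 0  ⊔preds=⊤  new=⊤  old=⊥  +wl: 3
  step 6. node 1  ⊔preds=+  new=⊤  old=+  +wl: 
  step 7. node 2  ⊔preds=⊤  new=⊤  old=+  +wl: 0,1
  step 8. node 3  ⊔preds=⊤  new=⊤  old=−  +wl: 2
  step 9. node 0  ⊔preds=⊤  new=⊤  stable
  step 10. node 1  ⊔preds=⊤  new=⊤  stable
  step 11. node 2  ⊔preds=⊤  new=⊤  stable

Least fixpoint reached:
  node 0: ⊤
  node 1: ⊤
  node 2: ⊤
  node 3: ⊤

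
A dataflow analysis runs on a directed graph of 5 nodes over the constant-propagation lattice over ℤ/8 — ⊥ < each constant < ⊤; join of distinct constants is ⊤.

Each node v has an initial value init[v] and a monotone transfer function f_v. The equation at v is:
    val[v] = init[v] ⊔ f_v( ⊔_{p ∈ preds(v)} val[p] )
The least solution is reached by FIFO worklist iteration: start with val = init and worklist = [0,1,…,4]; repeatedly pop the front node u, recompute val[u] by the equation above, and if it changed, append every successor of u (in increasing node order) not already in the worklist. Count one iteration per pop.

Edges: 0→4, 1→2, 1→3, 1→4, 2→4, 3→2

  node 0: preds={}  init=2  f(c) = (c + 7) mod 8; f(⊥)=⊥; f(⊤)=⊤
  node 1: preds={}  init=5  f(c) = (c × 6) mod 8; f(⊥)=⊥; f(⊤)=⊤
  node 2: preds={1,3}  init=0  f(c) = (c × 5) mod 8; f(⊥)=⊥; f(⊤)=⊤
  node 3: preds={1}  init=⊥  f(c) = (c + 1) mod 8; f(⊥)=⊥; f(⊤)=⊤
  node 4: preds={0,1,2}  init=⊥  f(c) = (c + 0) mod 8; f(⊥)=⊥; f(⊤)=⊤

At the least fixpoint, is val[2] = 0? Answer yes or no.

Iteration log — 6 steps:
  step 1. node 0  ⊔preds=⊥  new=2  stable
  step 2. node 1  ⊔preds=⊥  new=5  stable
  step 3. node 2  ⊔preds=5  new=⊤  old=0  +wl: 
  step 4. node 3  ⊔preds=5  new=6  old=⊥  +wl: 2
  step 5. node 4  ⊔preds=⊤  new=⊤  old=⊥  +wl: 
  step 6. node 2  ⊔preds=⊤  new=⊤  stable

Least fixpoint reached:
  node 0: 2
  node 1: 5
  node 2: ⊤
  node 3: 6
  node 4: ⊤

no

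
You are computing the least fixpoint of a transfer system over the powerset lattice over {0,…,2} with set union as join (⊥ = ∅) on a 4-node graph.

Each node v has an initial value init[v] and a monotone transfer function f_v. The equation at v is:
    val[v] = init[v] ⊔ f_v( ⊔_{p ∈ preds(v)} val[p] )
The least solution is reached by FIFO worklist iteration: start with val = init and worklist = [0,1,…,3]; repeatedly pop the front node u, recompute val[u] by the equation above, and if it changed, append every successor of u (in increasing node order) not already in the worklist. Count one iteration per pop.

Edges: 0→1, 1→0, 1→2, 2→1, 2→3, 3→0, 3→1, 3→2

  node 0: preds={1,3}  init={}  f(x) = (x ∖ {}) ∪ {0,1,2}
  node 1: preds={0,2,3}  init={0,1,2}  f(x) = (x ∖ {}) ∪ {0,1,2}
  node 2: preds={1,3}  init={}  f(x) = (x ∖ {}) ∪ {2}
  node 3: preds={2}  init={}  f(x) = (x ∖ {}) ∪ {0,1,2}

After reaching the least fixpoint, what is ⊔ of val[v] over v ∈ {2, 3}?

{0,1,2}

Iteration log — 7 steps:
  step 1. node 0  ⊔preds={0,1,2}  new={0,1,2}  old={}  +wl: 
  step 2. node 1  ⊔preds={0,1,2}  new={0,1,2}  stable
  step 3. node 2  ⊔preds={0,1,2}  new={0,1,2}  old={}  +wl: 1
  step 4. node 3  ⊔preds={0,1,2}  new={0,1,2}  old={}  +wl: 0,2
  step 5. node 1  ⊔preds={0,1,2}  new={0,1,2}  stable
  step 6. node 0  ⊔preds={0,1,2}  new={0,1,2}  stable
  step 7. node 2  ⊔preds={0,1,2}  new={0,1,2}  stable

Least fixpoint reached:
  node 0: {0,1,2}
  node 1: {0,1,2}
  node 2: {0,1,2}
  node 3: {0,1,2}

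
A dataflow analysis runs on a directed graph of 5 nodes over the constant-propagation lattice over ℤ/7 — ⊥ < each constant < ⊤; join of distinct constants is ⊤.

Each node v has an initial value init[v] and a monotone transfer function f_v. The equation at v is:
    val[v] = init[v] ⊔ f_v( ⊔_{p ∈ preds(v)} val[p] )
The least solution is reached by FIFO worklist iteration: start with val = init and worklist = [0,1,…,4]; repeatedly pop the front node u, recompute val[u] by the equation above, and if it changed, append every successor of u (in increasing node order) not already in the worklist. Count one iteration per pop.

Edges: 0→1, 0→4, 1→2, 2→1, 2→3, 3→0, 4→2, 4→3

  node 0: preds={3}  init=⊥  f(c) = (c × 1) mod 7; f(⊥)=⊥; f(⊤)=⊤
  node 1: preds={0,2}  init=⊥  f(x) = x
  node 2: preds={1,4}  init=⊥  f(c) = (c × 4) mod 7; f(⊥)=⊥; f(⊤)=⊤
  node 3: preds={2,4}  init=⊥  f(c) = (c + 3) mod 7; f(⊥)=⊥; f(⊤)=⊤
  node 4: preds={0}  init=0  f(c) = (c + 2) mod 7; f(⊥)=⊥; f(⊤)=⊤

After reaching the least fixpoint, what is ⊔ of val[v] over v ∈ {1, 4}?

⊤

Iteration log — 16 steps:
  step 1. node 0  ⊔preds=⊥  new=⊥  stable
  step 2. node 1  ⊔preds=⊥  new=⊥  stable
  step 3. node 2  ⊔preds=0  new=0  old=⊥  +wl: 1
  step 4. node 3  ⊔preds=0  new=3  old=⊥  +wl: 0
  step 5. node 4  ⊔preds=⊥  new=0  stable
  step 6. node 1  ⊔preds=0  new=0  old=⊥  +wl: 2
  step 7. node 0  ⊔preds=3  new=3  old=⊥  +wl: 1,4
  step 8. node 2  ⊔preds=0  new=0  stable
  step 9. node 1  ⊔preds=⊤  new=⊤  old=0  +wl: 2
  step 10. node 4  ⊔preds=3  new=⊤  old=0  +wl: 3
  step 11. node 2  ⊔preds=⊤  new=⊤  old=0  +wl: 1
  step 12. node 3  ⊔preds=⊤  new=⊤  old=3  +wl: 0
  step 13. node 1  ⊔preds=⊤  new=⊤  stable
  step 14. node 0  ⊔preds=⊤  new=⊤  old=3  +wl: 1,4
  step 15. node 1  ⊔preds=⊤  new=⊤  stable
  step 16. node 4  ⊔preds=⊤  new=⊤  stable

Least fixpoint reached:
  node 0: ⊤
  node 1: ⊤
  node 2: ⊤
  node 3: ⊤
  node 4: ⊤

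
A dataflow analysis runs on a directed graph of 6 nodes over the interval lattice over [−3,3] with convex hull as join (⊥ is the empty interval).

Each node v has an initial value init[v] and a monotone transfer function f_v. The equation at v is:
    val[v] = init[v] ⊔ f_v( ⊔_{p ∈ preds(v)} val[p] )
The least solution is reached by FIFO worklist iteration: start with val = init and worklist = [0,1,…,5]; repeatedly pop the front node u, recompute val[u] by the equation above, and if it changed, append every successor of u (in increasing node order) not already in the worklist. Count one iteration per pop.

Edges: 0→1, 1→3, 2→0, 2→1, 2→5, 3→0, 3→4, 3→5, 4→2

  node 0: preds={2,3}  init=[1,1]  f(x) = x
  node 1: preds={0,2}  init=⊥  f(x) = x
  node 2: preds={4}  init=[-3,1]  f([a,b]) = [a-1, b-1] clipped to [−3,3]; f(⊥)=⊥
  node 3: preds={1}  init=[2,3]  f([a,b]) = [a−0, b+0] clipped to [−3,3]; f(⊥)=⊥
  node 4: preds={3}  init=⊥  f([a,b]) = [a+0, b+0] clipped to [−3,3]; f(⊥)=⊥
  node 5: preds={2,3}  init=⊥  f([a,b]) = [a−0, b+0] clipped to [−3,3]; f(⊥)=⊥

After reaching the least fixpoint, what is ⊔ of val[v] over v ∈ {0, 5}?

Worklist (11 pops):
  #1 pop 0: in=[-3,3] → [-3,3] (was [1,1]); enqueue []
  #2 pop 1: in=[-3,3] → [-3,3] (was ⊥); enqueue []
  #3 pop 2: in=⊥ → [-3,1] (no change)
  #4 pop 3: in=[-3,3] → [-3,3] (was [2,3]); enqueue [0]
  #5 pop 4: in=[-3,3] → [-3,3] (was ⊥); enqueue [2]
  #6 pop 5: in=[-3,3] → [-3,3] (was ⊥); enqueue []
  #7 pop 0: in=[-3,3] → [-3,3] (no change)
  #8 pop 2: in=[-3,3] → [-3,2] (was [-3,1]); enqueue [0,1,5]
  #9 pop 0: in=[-3,3] → [-3,3] (no change)
  #10 pop 1: in=[-3,3] → [-3,3] (no change)
  #11 pop 5: in=[-3,3] → [-3,3] (no change)

Fixpoint:
  val[0] = [-3,3]
  val[1] = [-3,3]
  val[2] = [-3,2]
  val[3] = [-3,3]
  val[4] = [-3,3]
  val[5] = [-3,3]

[-3,3]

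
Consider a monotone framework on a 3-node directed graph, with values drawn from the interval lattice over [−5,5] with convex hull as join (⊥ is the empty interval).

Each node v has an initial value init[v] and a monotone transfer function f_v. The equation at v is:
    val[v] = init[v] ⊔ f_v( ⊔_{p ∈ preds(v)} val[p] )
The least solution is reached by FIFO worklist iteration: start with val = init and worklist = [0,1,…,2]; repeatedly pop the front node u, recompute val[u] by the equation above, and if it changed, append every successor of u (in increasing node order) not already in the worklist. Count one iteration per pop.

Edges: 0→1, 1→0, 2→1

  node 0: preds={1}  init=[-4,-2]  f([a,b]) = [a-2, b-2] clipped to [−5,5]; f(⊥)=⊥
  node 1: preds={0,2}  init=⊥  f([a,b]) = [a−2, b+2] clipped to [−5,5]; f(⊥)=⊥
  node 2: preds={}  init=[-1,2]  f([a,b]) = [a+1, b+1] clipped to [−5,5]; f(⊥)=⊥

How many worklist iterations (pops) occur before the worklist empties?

5

Trace (5 dequeues):
  [1] u=0 | in ⊥ | out [-4,-2] | ==
  [2] u=1 | in [-4,2] | out [-5,4] | prev ⊥ | push {0}
  [3] u=2 | in ⊥ | out [-1,2] | ==
  [4] u=0 | in [-5,4] | out [-5,2] | prev [-4,-2] | push {1}
  [5] u=1 | in [-5,2] | out [-5,4] | ==

Converged values:
  [0] [-5,2]
  [1] [-5,4]
  [2] [-1,2]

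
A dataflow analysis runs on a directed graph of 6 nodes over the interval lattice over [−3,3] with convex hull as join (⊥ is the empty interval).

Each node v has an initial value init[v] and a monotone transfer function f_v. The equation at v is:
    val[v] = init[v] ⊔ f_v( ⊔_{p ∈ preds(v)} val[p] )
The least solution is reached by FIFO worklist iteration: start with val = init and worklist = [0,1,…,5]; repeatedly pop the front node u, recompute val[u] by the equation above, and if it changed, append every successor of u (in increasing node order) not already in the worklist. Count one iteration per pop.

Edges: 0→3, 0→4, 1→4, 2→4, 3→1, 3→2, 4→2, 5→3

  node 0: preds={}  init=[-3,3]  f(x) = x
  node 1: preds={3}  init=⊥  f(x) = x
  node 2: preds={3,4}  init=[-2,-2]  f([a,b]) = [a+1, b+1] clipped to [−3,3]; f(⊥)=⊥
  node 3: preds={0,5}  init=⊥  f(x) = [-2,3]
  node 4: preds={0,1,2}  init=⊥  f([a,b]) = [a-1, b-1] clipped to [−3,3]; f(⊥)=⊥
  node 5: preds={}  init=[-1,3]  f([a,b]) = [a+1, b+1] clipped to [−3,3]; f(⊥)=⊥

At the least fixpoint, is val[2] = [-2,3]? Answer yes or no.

yes

Trace (9 dequeues):
  [1] u=0 | in ⊥ | out [-3,3] | ==
  [2] u=1 | in ⊥ | out ⊥ | ==
  [3] u=2 | in ⊥ | out [-2,-2] | ==
  [4] u=3 | in [-3,3] | out [-2,3] | prev ⊥ | push {1,2}
  [5] u=4 | in [-3,3] | out [-3,2] | prev ⊥ | push {}
  [6] u=5 | in ⊥ | out [-1,3] | ==
  [7] u=1 | in [-2,3] | out [-2,3] | prev ⊥ | push {4}
  [8] u=2 | in [-3,3] | out [-2,3] | prev [-2,-2] | push {}
  [9] u=4 | in [-3,3] | out [-3,2] | ==

Converged values:
  [0] [-3,3]
  [1] [-2,3]
  [2] [-2,3]
  [3] [-2,3]
  [4] [-3,2]
  [5] [-1,3]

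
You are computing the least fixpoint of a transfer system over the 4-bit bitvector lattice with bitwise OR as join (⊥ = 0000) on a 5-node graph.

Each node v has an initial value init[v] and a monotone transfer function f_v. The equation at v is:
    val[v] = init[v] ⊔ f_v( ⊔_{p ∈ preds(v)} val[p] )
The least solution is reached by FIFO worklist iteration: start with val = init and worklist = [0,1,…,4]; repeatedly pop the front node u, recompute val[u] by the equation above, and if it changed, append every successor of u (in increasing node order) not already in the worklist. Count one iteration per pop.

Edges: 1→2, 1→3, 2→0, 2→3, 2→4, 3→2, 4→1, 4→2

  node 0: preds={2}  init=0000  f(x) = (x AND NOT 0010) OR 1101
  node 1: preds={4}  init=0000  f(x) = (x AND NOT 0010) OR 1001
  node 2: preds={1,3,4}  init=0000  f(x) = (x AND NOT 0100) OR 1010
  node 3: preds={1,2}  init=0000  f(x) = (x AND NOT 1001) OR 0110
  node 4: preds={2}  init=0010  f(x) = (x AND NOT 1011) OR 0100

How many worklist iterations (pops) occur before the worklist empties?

Trace (10 dequeues):
  [1] u=0 | in 0000 | out 1101 | prev 0000 | push {}
  [2] u=1 | in 0010 | out 1001 | prev 0000 | push {}
  [3] u=2 | in 1011 | out 1011 | prev 0000 | push {0}
  [4] u=3 | in 1011 | out 0110 | prev 0000 | push {2}
  [5] u=4 | in 1011 | out 0110 | prev 0010 | push {1}
  [6] u=0 | in 1011 | out 1101 | ==
  [7] u=2 | in 1111 | out 1011 | ==
  [8] u=1 | in 0110 | out 1101 | prev 1001 | push {2,3}
  [9] u=2 | in 1111 | out 1011 | ==
  [10] u=3 | in 1111 | out 0110 | ==

Converged values:
  [0] 1101
  [1] 1101
  [2] 1011
  [3] 0110
  [4] 0110

10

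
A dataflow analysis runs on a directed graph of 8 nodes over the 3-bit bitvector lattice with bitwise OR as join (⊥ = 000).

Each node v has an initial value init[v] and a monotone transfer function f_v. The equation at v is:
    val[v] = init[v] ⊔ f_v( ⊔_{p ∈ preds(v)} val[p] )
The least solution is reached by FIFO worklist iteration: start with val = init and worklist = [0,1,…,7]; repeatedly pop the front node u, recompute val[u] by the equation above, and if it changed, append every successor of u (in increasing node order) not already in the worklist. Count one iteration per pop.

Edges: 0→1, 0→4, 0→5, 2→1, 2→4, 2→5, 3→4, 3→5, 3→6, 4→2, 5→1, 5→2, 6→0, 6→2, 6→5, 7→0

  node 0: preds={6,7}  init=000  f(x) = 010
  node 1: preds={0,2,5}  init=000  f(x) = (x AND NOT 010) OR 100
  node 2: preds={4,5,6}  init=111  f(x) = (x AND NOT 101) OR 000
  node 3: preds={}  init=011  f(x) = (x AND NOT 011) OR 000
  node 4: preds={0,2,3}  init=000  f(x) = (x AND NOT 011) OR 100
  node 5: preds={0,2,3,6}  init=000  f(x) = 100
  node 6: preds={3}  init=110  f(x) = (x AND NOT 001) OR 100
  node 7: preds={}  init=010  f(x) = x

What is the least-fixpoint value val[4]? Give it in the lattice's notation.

Trace (10 dequeues):
  [1] u=0 | in 110 | out 010 | prev 000 | push {}
  [2] u=1 | in 111 | out 101 | prev 000 | push {}
  [3] u=2 | in 110 | out 111 | ==
  [4] u=3 | in 000 | out 011 | ==
  [5] u=4 | in 111 | out 100 | prev 000 | push {2}
  [6] u=5 | in 111 | out 100 | prev 000 | push {1}
  [7] u=6 | in 011 | out 110 | ==
  [8] u=7 | in 000 | out 010 | ==
  [9] u=2 | in 110 | out 111 | ==
  [10] u=1 | in 111 | out 101 | ==

Converged values:
  [0] 010
  [1] 101
  [2] 111
  [3] 011
  [4] 100
  [5] 100
  [6] 110
  [7] 010

100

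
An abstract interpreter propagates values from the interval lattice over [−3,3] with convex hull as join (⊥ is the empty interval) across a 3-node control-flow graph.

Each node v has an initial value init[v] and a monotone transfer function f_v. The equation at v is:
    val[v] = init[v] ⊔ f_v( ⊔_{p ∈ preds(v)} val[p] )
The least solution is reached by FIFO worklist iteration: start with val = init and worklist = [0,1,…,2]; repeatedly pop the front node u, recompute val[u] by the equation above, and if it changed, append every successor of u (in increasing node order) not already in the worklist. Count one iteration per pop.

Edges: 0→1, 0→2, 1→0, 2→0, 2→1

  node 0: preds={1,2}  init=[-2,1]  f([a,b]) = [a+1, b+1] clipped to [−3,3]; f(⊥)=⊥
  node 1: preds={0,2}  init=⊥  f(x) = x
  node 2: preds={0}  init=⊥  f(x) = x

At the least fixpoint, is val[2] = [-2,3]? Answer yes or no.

Worklist (11 pops):
  #1 pop 0: in=⊥ → [-2,1] (no change)
  #2 pop 1: in=[-2,1] → [-2,1] (was ⊥); enqueue [0]
  #3 pop 2: in=[-2,1] → [-2,1] (was ⊥); enqueue [1]
  #4 pop 0: in=[-2,1] → [-2,2] (was [-2,1]); enqueue [2]
  #5 pop 1: in=[-2,2] → [-2,2] (was [-2,1]); enqueue [0]
  #6 pop 2: in=[-2,2] → [-2,2] (was [-2,1]); enqueue [1]
  #7 pop 0: in=[-2,2] → [-2,3] (was [-2,2]); enqueue [2]
  #8 pop 1: in=[-2,3] → [-2,3] (was [-2,2]); enqueue [0]
  #9 pop 2: in=[-2,3] → [-2,3] (was [-2,2]); enqueue [1]
  #10 pop 0: in=[-2,3] → [-2,3] (no change)
  #11 pop 1: in=[-2,3] → [-2,3] (no change)

Fixpoint:
  val[0] = [-2,3]
  val[1] = [-2,3]
  val[2] = [-2,3]

yes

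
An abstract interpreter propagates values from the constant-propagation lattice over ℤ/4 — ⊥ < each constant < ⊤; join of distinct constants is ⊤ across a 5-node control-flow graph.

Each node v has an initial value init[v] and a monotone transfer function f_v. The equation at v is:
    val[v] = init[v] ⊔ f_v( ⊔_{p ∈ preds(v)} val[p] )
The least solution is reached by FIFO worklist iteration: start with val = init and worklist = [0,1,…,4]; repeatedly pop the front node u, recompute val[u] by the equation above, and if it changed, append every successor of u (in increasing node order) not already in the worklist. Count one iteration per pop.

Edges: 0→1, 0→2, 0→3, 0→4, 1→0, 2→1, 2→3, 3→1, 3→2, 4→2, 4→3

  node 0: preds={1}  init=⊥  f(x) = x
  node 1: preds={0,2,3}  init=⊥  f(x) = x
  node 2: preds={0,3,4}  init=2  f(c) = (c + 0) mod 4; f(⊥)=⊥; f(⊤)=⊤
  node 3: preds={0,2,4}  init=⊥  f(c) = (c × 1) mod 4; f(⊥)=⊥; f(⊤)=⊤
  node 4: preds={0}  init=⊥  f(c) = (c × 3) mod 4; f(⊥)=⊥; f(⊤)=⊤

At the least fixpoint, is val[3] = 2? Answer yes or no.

yes

Worklist (12 pops):
  #1 pop 0: in=⊥ → ⊥ (no change)
  #2 pop 1: in=2 → 2 (was ⊥); enqueue [0]
  #3 pop 2: in=⊥ → 2 (no change)
  #4 pop 3: in=2 → 2 (was ⊥); enqueue [1,2]
  #5 pop 4: in=⊥ → ⊥ (no change)
  #6 pop 0: in=2 → 2 (was ⊥); enqueue [3,4]
  #7 pop 1: in=2 → 2 (no change)
  #8 pop 2: in=2 → 2 (no change)
  #9 pop 3: in=2 → 2 (no change)
  #10 pop 4: in=2 → 2 (was ⊥); enqueue [2,3]
  #11 pop 2: in=2 → 2 (no change)
  #12 pop 3: in=2 → 2 (no change)

Fixpoint:
  val[0] = 2
  val[1] = 2
  val[2] = 2
  val[3] = 2
  val[4] = 2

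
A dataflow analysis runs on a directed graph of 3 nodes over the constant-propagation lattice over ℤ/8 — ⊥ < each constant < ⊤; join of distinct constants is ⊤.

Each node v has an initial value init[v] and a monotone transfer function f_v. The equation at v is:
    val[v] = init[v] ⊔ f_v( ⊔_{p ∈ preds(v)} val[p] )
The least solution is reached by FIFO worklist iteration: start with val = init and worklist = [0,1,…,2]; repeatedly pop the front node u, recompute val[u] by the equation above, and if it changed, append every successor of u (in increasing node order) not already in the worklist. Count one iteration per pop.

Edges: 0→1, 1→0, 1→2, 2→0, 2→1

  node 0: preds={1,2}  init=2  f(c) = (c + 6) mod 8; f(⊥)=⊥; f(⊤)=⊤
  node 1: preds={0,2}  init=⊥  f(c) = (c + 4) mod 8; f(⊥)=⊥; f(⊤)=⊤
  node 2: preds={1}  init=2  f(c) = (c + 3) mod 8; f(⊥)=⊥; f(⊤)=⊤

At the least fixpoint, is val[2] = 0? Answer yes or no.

no

Iteration log — 5 steps:
  step 1. node 0  ⊔preds=2  new=⊤  old=2  +wl: 
  step 2. node 1  ⊔preds=⊤  new=⊤  old=⊥  +wl: 0
  step 3. node 2  ⊔preds=⊤  new=⊤  old=2  +wl: 1
  step 4. node 0  ⊔preds=⊤  new=⊤  stable
  step 5. node 1  ⊔preds=⊤  new=⊤  stable

Least fixpoint reached:
  node 0: ⊤
  node 1: ⊤
  node 2: ⊤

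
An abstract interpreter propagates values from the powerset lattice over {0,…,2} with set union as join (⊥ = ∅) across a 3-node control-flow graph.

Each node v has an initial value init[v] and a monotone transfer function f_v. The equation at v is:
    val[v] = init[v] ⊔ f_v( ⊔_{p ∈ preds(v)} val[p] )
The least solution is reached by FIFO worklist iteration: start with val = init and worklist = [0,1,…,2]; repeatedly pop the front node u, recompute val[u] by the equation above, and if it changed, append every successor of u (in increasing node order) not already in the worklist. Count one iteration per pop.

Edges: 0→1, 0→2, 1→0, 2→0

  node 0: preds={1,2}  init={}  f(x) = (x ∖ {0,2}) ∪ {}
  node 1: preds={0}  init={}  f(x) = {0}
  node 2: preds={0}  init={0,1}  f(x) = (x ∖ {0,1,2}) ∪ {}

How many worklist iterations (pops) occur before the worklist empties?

4

Trace (4 dequeues):
  [1] u=0 | in {0,1} | out {1} | prev {} | push {}
  [2] u=1 | in {1} | out {0} | prev {} | push {0}
  [3] u=2 | in {1} | out {0,1} | ==
  [4] u=0 | in {0,1} | out {1} | ==

Converged values:
  [0] {1}
  [1] {0}
  [2] {0,1}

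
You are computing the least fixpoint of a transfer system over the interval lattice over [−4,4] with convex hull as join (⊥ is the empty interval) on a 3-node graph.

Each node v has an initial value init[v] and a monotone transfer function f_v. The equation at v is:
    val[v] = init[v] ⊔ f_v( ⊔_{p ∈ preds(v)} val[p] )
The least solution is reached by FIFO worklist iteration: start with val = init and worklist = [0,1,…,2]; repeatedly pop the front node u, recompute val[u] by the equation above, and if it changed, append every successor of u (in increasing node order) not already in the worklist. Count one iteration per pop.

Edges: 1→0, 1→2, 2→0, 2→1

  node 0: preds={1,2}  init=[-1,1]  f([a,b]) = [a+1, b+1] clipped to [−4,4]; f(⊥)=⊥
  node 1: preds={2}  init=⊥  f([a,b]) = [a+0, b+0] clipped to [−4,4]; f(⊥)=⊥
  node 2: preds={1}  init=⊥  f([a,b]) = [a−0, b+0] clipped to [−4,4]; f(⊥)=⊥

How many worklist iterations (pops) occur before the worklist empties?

3

Iteration log — 3 steps:
  step 1. node 0  ⊔preds=⊥  new=[-1,1]  stable
  step 2. node 1  ⊔preds=⊥  new=⊥  stable
  step 3. node 2  ⊔preds=⊥  new=⊥  stable

Least fixpoint reached:
  node 0: [-1,1]
  node 1: ⊥
  node 2: ⊥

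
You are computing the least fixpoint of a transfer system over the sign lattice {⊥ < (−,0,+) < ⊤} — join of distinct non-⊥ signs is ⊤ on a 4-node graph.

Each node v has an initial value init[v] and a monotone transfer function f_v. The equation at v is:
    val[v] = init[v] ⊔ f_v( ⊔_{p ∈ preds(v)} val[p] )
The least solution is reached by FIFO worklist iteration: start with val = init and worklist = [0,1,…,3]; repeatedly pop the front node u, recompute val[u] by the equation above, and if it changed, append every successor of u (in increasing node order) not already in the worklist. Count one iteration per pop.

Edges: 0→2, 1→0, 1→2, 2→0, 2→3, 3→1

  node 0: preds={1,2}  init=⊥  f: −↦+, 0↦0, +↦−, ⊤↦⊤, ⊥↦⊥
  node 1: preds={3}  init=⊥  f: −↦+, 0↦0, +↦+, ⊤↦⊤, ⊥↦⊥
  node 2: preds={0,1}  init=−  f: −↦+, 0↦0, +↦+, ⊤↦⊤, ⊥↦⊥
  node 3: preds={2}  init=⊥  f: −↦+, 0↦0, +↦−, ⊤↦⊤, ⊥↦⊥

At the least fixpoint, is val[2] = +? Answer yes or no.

no

Iteration log — 8 steps:
  step 1. node 0  ⊔preds=−  new=+  old=⊥  +wl: 
  step 2. node 1  ⊔preds=⊥  new=⊥  stable
  step 3. node 2  ⊔preds=+  new=⊤  old=−  +wl: 0
  step 4. node 3  ⊔preds=⊤  new=⊤  old=⊥  +wl: 1
  step 5. node 0  ⊔preds=⊤  new=⊤  old=+  +wl: 2
  step 6. node 1  ⊔preds=⊤  new=⊤  old=⊥  +wl: 0
  step 7. node 2  ⊔preds=⊤  new=⊤  stable
  step 8. node 0  ⊔preds=⊤  new=⊤  stable

Least fixpoint reached:
  node 0: ⊤
  node 1: ⊤
  node 2: ⊤
  node 3: ⊤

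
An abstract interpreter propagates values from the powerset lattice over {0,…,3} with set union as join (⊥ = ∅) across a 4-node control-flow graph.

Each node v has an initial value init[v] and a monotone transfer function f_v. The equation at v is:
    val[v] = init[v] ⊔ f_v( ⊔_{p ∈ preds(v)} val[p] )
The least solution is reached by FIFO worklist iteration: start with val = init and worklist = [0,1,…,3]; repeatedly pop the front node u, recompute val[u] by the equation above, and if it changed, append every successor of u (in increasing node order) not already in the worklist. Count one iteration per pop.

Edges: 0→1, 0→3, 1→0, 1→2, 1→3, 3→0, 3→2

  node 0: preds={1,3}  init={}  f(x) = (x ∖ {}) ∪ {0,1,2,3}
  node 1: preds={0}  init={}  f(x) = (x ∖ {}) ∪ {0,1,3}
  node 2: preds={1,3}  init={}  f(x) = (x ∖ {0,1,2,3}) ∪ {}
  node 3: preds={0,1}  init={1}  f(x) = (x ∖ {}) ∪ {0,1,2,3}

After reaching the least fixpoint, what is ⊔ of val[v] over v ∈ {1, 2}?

{0,1,2,3}

Worklist (6 pops):
  #1 pop 0: in={1} → {0,1,2,3} (was {}); enqueue []
  #2 pop 1: in={0,1,2,3} → {0,1,2,3} (was {}); enqueue [0]
  #3 pop 2: in={0,1,2,3} → {} (no change)
  #4 pop 3: in={0,1,2,3} → {0,1,2,3} (was {1}); enqueue [2]
  #5 pop 0: in={0,1,2,3} → {0,1,2,3} (no change)
  #6 pop 2: in={0,1,2,3} → {} (no change)

Fixpoint:
  val[0] = {0,1,2,3}
  val[1] = {0,1,2,3}
  val[2] = {}
  val[3] = {0,1,2,3}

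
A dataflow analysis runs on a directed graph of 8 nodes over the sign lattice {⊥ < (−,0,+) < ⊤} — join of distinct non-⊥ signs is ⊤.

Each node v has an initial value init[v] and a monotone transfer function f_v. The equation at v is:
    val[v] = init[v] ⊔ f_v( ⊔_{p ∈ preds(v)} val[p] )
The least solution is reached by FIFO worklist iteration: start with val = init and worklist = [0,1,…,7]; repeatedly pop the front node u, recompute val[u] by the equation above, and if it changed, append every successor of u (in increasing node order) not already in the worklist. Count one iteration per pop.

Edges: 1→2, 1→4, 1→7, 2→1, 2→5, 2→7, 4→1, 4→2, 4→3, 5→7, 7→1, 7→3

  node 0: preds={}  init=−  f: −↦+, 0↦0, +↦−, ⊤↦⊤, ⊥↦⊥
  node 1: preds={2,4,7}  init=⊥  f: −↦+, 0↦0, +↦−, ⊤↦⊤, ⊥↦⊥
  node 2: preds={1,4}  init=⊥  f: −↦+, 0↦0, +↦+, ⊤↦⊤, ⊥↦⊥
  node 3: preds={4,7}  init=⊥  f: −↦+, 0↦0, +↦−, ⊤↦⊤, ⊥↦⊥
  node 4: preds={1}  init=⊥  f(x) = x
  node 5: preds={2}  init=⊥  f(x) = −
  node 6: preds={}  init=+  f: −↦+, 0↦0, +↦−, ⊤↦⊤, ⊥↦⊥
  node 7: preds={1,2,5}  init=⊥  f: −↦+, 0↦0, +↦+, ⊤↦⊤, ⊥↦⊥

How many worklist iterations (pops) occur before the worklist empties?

Iteration log — 23 steps:
  step 1. node 0  ⊔preds=⊥  new=−  stable
  step 2. node 1  ⊔preds=⊥  new=⊥  stable
  step 3. node 2  ⊔preds=⊥  new=⊥  stable
  step 4. node 3  ⊔preds=⊥  new=⊥  stable
  step 5. node 4  ⊔preds=⊥  new=⊥  stable
  step 6. node 5  ⊔preds=⊥  new=−  old=⊥  +wl: 
  step 7. node 6  ⊔preds=⊥  new=+  stable
  step 8. node 7  ⊔preds=−  new=+  old=⊥  +wl: 1,3
  step 9. node 1  ⊔preds=+  new=−  old=⊥  +wl: 2,4,7
  step 10. node 3  ⊔preds=+  new=−  old=⊥  +wl: 
  step 11. node 2  ⊔preds=−  new=+  old=⊥  +wl: 1,5
  step 12. node 4  ⊔preds=−  new=−  old=⊥  +wl: 2,3
  step 13. node 7  ⊔preds=⊤  new=⊤  old=+  +wl: 
  step 14. node 1  ⊔preds=⊤  new=⊤  old=−  +wl: 4,7
  step 15. node 5  ⊔preds=+  new=−  stable
  step 16. node 2  ⊔preds=⊤  new=⊤  old=+  +wl: 1,5
  step 17. node 3  ⊔preds=⊤  new=⊤  old=−  +wl: 
  step 18. node 4  ⊔preds=⊤  new=⊤  old=−  +wl: 2,3
  step 19. node 7  ⊔preds=⊤  new=⊤  stable
  step 20. node 1  ⊔preds=⊤  new=⊤  stable
  step 21. node 5  ⊔preds=⊤  new=−  stable
  step 22. node 2  ⊔preds=⊤  new=⊤  stable
  step 23. node 3  ⊔preds=⊤  new=⊤  stable

Least fixpoint reached:
  node 0: −
  node 1: ⊤
  node 2: ⊤
  node 3: ⊤
  node 4: ⊤
  node 5: −
  node 6: +
  node 7: ⊤

23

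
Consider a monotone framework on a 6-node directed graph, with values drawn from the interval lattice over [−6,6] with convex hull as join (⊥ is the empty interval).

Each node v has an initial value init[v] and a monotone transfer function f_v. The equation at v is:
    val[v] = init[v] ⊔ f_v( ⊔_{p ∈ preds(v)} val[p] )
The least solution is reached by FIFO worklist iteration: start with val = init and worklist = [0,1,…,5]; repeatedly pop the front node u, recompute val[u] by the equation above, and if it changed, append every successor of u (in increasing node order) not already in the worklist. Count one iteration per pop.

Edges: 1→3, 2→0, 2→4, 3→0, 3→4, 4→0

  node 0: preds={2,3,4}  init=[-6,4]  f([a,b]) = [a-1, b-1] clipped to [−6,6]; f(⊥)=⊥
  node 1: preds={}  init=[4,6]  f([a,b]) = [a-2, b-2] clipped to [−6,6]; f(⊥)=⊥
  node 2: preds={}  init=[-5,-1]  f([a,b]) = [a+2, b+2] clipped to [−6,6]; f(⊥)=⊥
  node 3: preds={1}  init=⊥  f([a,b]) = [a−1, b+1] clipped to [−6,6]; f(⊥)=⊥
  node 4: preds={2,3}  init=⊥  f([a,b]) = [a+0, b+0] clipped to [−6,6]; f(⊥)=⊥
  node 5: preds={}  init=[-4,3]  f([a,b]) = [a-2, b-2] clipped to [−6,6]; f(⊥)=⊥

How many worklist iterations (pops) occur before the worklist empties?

Trace (7 dequeues):
  [1] u=0 | in [-5,-1] | out [-6,4] | ==
  [2] u=1 | in ⊥ | out [4,6] | ==
  [3] u=2 | in ⊥ | out [-5,-1] | ==
  [4] u=3 | in [4,6] | out [3,6] | prev ⊥ | push {0}
  [5] u=4 | in [-5,6] | out [-5,6] | prev ⊥ | push {}
  [6] u=5 | in ⊥ | out [-4,3] | ==
  [7] u=0 | in [-5,6] | out [-6,5] | prev [-6,4] | push {}

Converged values:
  [0] [-6,5]
  [1] [4,6]
  [2] [-5,-1]
  [3] [3,6]
  [4] [-5,6]
  [5] [-4,3]

7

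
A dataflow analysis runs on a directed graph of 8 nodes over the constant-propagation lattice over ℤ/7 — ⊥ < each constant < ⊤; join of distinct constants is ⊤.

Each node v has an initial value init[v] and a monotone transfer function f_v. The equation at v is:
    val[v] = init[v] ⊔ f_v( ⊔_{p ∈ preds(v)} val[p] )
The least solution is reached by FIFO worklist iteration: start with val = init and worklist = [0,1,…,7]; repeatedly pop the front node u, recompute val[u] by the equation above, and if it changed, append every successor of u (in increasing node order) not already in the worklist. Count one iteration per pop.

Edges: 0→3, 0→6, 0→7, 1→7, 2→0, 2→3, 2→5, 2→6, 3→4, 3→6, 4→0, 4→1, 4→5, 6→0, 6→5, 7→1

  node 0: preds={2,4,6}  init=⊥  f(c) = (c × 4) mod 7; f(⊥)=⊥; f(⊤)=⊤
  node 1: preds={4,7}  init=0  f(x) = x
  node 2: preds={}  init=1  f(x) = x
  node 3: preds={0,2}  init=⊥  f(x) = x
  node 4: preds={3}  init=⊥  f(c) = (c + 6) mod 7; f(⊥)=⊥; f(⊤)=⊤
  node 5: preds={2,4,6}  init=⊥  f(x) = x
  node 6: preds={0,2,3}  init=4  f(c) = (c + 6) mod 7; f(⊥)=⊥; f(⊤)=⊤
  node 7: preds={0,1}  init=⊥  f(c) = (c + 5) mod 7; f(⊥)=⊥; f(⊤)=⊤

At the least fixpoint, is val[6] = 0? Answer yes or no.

no

Worklist (12 pops):
  #1 pop 0: in=⊤ → ⊤ (was ⊥); enqueue []
  #2 pop 1: in=⊥ → 0 (no change)
  #3 pop 2: in=⊥ → 1 (no change)
  #4 pop 3: in=⊤ → ⊤ (was ⊥); enqueue []
  #5 pop 4: in=⊤ → ⊤ (was ⊥); enqueue [0,1]
  #6 pop 5: in=⊤ → ⊤ (was ⊥); enqueue []
  #7 pop 6: in=⊤ → ⊤ (was 4); enqueue [5]
  #8 pop 7: in=⊤ → ⊤ (was ⊥); enqueue []
  #9 pop 0: in=⊤ → ⊤ (no change)
  #10 pop 1: in=⊤ → ⊤ (was 0); enqueue [7]
  #11 pop 5: in=⊤ → ⊤ (no change)
  #12 pop 7: in=⊤ → ⊤ (no change)

Fixpoint:
  val[0] = ⊤
  val[1] = ⊤
  val[2] = 1
  val[3] = ⊤
  val[4] = ⊤
  val[5] = ⊤
  val[6] = ⊤
  val[7] = ⊤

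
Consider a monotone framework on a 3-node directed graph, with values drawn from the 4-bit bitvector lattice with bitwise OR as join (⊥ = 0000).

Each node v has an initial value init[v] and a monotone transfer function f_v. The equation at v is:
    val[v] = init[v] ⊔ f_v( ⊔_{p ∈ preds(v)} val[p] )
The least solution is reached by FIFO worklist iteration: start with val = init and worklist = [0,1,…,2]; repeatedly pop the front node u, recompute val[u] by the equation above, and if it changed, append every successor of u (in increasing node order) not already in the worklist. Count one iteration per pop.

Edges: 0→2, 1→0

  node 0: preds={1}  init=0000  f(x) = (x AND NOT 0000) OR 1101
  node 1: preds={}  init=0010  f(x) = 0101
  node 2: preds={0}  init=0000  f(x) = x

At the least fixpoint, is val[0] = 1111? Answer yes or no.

yes

Worklist (4 pops):
  #1 pop 0: in=0010 → 1111 (was 0000); enqueue []
  #2 pop 1: in=0000 → 0111 (was 0010); enqueue [0]
  #3 pop 2: in=1111 → 1111 (was 0000); enqueue []
  #4 pop 0: in=0111 → 1111 (no change)

Fixpoint:
  val[0] = 1111
  val[1] = 0111
  val[2] = 1111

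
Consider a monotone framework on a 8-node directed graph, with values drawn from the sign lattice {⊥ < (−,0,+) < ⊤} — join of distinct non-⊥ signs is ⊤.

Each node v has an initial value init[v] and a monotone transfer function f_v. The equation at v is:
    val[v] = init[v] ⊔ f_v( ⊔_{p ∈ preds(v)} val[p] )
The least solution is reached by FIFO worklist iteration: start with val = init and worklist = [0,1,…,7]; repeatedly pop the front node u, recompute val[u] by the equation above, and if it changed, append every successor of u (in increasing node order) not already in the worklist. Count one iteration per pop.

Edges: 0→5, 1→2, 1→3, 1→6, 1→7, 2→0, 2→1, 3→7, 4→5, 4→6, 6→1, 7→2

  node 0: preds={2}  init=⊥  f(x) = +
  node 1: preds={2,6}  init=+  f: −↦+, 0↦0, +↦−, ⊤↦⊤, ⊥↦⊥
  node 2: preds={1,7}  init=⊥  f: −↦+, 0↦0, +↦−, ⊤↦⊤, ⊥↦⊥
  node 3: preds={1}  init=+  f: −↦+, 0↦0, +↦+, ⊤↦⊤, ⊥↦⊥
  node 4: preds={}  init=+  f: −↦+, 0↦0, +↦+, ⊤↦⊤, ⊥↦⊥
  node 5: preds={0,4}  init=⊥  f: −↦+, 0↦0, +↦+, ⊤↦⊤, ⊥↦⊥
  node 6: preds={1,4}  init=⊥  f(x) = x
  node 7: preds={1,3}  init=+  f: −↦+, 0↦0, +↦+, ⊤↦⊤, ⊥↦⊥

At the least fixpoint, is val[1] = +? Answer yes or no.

Iteration log — 17 steps:
  step 1. node 0  ⊔preds=⊥  new=+  old=⊥  +wl: 
  step 2. node 1  ⊔preds=⊥  new=+  stable
  step 3. node 2  ⊔preds=+  new=−  old=⊥  +wl: 0,1
  step 4. node 3  ⊔preds=+  new=+  stable
  step 5. node 4  ⊔preds=⊥  new=+  stable
  step 6. node 5  ⊔preds=+  new=+  old=⊥  +wl: 
  step 7. node 6  ⊔preds=+  new=+  old=⊥  +wl: 
  step 8. node 7  ⊔preds=+  new=+  stable
  step 9. node 0  ⊔preds=−  new=+  stable
  step 10. node 1  ⊔preds=⊤  new=⊤  old=+  +wl: 2,3,6,7
  step 11. node 2  ⊔preds=⊤  new=⊤  old=−  +wl: 0,1
  step 12. node 3  ⊔preds=⊤  new=⊤  old=+  +wl: 
  step 13. node 6  ⊔preds=⊤  new=⊤  old=+  +wl: 
  step 14. node 7  ⊔preds=⊤  new=⊤  old=+  +wl: 2
  step 15. node 0  ⊔preds=⊤  new=+  stable
  step 16. node 1  ⊔preds=⊤  new=⊤  stable
  step 17. node 2  ⊔preds=⊤  new=⊤  stable

Least fixpoint reached:
  node 0: +
  node 1: ⊤
  node 2: ⊤
  node 3: ⊤
  node 4: +
  node 5: +
  node 6: ⊤
  node 7: ⊤

no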